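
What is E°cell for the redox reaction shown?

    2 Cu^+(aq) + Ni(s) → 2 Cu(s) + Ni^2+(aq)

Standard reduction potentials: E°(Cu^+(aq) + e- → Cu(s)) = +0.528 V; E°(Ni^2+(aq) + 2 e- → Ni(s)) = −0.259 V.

In the reaction as written, Cu^+(aq) is reduced (cathode) and Ni^2+(aq) is produced by oxidation at the anode.
E°cell = E°(cathode) − E°(anode) = +0.528 − (−0.259) = +0.787 V.
The positive value indicates the reaction is spontaneous as written.

+0.787 V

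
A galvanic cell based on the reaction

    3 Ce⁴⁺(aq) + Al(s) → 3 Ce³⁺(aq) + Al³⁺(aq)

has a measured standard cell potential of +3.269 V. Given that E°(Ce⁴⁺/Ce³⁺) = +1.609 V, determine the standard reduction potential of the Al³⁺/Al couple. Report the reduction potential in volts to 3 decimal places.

In the reaction as written the Ce⁴⁺/Ce³⁺ couple is reduced (cathode) and Al³⁺/Al is oxidized (anode), so E°cell = E°(Ce⁴⁺/Ce³⁺) − E°(Al³⁺/Al).
E°(Al³⁺/Al) = E°(cathode) − E°cell = +1.609 − (+3.269) = −1.660 V.

−1.660 V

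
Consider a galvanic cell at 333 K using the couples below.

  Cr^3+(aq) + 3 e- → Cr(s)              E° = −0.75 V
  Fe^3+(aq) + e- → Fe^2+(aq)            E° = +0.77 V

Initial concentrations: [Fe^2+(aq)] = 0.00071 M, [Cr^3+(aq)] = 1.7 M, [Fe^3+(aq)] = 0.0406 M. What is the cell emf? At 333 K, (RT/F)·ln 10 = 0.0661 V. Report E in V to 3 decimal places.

+1.631 V

The Fe³⁺/Fe²⁺ couple has the more positive E°, so it is the cathode; Cr³⁺/Cr is the anode.
The standard potential is +0.77 − (−0.75) = +1.52 V and the balanced reaction transfers n = 3 electrons.
The balanced reaction is 3 Fe^3+(aq) + Cr(s) → 3 Fe^2+(aq) + Cr^3+(aq), so Q = ([Fe^2+(aq)]^3·[Cr^3+(aq)]) / [Fe^3+(aq)]^3 = 9.09×10^−6 and log Q = −5.041.
By the Nernst equation, E = +1.52 − (0.0661/3)·(−5.041) = +1.631 V.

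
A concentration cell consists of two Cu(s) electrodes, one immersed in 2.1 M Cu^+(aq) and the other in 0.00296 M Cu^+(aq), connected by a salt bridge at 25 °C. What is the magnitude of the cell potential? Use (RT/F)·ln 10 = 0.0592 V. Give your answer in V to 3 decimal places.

For a concentration cell E°cell = 0, since both electrodes use the same couple.
The compartment with the higher Cu^+(aq) concentration (2.1 M) acts as the cathode; ions are reduced there and produced at the dilute (0.00296 M) anode.
With n = 1, Ecell = −(0.0592/1)·log([dilute]/[conc]) = −(0.0592/1)·log(0.00296/2.1) = +0.169 V.

0.169 V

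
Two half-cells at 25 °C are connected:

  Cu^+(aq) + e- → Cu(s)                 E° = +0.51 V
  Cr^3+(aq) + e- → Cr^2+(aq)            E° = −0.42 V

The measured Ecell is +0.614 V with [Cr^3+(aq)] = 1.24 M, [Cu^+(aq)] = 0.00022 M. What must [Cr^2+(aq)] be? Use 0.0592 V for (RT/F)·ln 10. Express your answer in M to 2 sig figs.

Cu⁺/Cu is the cathode (higher E°); E°cell = +0.51 − (−0.42) = +0.93 V with n = 1.
Since E = E° − (0.0592/n)·log Q, log Q = n(E° − E)/0.0592 = 5.338.
Balancing electrons gives Cu^+(aq) + Cr^2+(aq) → Cu(s) + Cr^3+(aq); thus Q = [Cr^3+(aq)] / ([Cu^+(aq)]·[Cr^2+(aq)]).
Substituting the known concentrations and solving, log [Cr^2+(aq)] = −1.587 and [Cr^2+(aq)] = 0.026 M.

0.026 M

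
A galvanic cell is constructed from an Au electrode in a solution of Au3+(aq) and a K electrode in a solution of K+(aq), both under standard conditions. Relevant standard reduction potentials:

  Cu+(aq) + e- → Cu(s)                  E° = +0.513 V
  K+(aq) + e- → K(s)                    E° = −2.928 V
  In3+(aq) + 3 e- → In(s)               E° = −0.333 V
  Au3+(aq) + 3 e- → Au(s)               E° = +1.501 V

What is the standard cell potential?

+4.429 V

Of the two couples in this cell, the one with the more positive reduction potential is reduced at the cathode: here that is Au³⁺/Au (+1.501 V); K⁺/K (−2.928 V) is the anode.
E°cell = E°(cathode) − E°(anode) = +1.501 − (−2.928) = +4.429 V.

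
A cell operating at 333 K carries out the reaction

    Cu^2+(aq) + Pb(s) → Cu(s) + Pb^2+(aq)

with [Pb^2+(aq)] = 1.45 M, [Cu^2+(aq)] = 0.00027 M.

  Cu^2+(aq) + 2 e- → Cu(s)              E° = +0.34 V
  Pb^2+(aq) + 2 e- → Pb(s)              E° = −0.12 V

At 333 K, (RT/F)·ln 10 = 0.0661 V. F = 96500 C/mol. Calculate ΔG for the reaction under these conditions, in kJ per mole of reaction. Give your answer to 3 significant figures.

With Cu²⁺/Cu reduced at the cathode, E°cell = +0.34 − (−0.12) = +0.46 V and n = 2.
The reaction quotient is [Pb^2+(aq)] / [Cu^2+(aq)] = 5.37×10^3; by Nernst, E = +0.46 − (0.0661/2)(3.730) = +0.3367 V.
Finally ΔG = −nFE = −(2)(96500 C/mol)(+0.3367 V) = −65.0 kJ/mol.

−65.0 kJ/mol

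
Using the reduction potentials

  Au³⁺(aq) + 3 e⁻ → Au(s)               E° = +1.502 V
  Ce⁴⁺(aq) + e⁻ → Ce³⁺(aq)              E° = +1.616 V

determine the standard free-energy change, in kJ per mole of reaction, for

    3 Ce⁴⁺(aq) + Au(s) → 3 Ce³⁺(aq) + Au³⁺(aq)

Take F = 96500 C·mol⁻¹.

−33.0 kJ/mol

In the reaction as written Ce⁴⁺(aq) is reduced, so the Ce⁴⁺/Ce³⁺ couple is the cathode and Au³⁺/Au is the anode.
E°cell = +1.616 − (+1.502) = +0.114 V; balancing electrons gives n = 3.
ΔG° = −nFE°cell = −(3)(96500)(+0.114) J/mol = −33.0 kJ/mol.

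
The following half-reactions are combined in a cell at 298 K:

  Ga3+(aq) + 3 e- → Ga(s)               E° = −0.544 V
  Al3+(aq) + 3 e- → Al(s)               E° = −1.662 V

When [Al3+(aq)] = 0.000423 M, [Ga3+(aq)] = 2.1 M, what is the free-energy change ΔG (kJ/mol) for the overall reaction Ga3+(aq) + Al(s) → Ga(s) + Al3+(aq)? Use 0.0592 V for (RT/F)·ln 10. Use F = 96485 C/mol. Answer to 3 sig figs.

−345 kJ/mol

The standard cell potential is −0.544 − (−1.662) = +1.118 V, with n = 3 electrons in the balanced equation.
Here Q = [Al3+(aq)] / [Ga3+(aq)] = 0.000201 (log Q = −3.696), giving E = +1.118 − (0.0592/3)·(−3.696) = +1.1909 V.
Finally ΔG = −nFE = −(3)(96485 C/mol)(+1.1909 V) = −345 kJ/mol.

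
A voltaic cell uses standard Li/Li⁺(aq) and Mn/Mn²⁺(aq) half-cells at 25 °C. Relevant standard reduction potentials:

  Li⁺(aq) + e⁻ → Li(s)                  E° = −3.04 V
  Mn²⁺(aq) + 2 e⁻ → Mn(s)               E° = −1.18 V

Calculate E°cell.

The Mn²⁺/Mn couple has the higher E°, so Mn ion is reduced (cathode) and Li is oxidized (anode).
E°cell = E°(cathode) − E°(anode) = −1.18 − (−3.04) = +1.86 V.

+1.86 V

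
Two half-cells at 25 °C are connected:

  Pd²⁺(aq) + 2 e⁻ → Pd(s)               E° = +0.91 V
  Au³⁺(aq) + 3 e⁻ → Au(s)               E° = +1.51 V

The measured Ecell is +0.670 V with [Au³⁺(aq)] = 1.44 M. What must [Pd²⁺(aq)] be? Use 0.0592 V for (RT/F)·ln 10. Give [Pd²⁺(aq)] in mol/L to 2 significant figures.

The Au³⁺/Au couple has the larger reduction potential, so it is the cathode: E°cell = +1.51 − (+0.91) = +0.60 V and n = 6.
Since E = E° − (0.0592/n)·log Q, log Q = n(E° − E)/0.0592 = −7.095.
Balancing electrons gives 2 Au³⁺(aq) + 3 Pd(s) → 2 Au(s) + 3 Pd²⁺(aq); thus Q = [Pd²⁺(aq)]^3 / [Au³⁺(aq)]^2.
Solving for the unknown gives log [Pd²⁺(aq)] = −2.259, so [Pd²⁺(aq)] ≈ 0.0055 M.

0.0055 M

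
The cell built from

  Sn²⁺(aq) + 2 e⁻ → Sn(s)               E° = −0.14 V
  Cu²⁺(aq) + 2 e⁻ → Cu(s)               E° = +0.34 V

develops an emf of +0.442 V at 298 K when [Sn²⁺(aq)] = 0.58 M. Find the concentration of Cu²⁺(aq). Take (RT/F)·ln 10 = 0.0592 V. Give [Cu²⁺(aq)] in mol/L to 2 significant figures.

With Cu²⁺/Cu at the cathode and Sn²⁺/Sn at the anode, E°cell = +0.34 − (−0.14) = +0.48 V (n = 2).
Rearranging E = E° − (0.0592/n)·log Q gives log Q = 2(+0.48 − (+0.442))/0.0592 = 1.284.
Balancing electrons gives Cu²⁺(aq) + Sn(s) → Cu(s) + Sn²⁺(aq); thus Q = [Sn²⁺(aq)] / [Cu²⁺(aq)].
Substituting the known concentrations and solving, log [Cu²⁺(aq)] = −1.521 and [Cu²⁺(aq)] = 0.030 M.

0.030 M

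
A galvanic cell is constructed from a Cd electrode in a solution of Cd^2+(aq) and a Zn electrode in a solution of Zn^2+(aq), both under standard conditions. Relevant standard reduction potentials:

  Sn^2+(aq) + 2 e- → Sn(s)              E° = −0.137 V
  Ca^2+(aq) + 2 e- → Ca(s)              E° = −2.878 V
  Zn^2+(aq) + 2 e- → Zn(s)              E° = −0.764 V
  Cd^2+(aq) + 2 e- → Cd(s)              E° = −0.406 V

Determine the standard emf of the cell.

+0.358 V

The Cd²⁺/Cd couple has the higher E°, so Cd ion is reduced (cathode) and Zn is oxidized (anode).
E°cell = E°(cathode) − E°(anode) = −0.406 − (−0.764) = +0.358 V.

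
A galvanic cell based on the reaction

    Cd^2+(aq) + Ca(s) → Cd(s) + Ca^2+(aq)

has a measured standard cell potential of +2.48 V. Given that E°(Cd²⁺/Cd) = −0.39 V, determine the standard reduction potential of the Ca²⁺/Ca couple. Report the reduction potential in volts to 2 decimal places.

−2.87 V

In the reaction as written the Cd²⁺/Cd couple is reduced (cathode) and Ca²⁺/Ca is oxidized (anode), so E°cell = E°(Cd²⁺/Cd) − E°(Ca²⁺/Ca).
E°(Ca²⁺/Ca) = E°(cathode) − E°cell = −0.39 − (+2.48) = −2.87 V.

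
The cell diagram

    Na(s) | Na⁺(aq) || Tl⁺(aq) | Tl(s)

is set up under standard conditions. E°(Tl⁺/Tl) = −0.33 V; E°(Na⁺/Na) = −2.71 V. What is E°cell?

+2.38 V

By convention the left-hand electrode in cell notation is the anode (oxidation) and the right-hand electrode is the cathode (reduction).
E°cell = E°(right) − E°(left) = −0.33 − (−2.71) = +2.38 V.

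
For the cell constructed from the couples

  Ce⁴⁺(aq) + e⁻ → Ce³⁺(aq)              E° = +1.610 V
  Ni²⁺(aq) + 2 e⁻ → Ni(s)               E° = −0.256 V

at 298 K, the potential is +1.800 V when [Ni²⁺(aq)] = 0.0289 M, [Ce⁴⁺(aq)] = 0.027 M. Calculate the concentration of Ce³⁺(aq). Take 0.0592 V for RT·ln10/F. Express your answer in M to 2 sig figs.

The Ce⁴⁺/Ce³⁺ couple has the larger reduction potential, so it is the cathode: E°cell = +1.610 − (−0.256) = +1.866 V and n = 2.
Rearranging E = E° − (0.0592/n)·log Q gives log Q = 2(+1.866 − (+1.800))/0.0592 = 2.230.
The balanced reaction is 2 Ce⁴⁺(aq) + Ni(s) → 2 Ce³⁺(aq) + Ni²⁺(aq), so Q = ([Ce³⁺(aq)]^2·[Ni²⁺(aq)]) / [Ce⁴⁺(aq)]^2.
Isolating [Ce³⁺(aq)] in Q = 10^{2.230} yields log [Ce³⁺(aq)] = 0.316, i.e. 2.1 M.

2.1 M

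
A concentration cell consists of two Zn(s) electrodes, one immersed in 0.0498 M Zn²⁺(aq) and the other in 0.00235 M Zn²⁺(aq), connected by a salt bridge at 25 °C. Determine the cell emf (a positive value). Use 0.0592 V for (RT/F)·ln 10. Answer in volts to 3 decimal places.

0.039 V

For a concentration cell E°cell = 0, since both electrodes use the same couple.
The compartment with the higher Zn²⁺(aq) concentration (0.0498 M) acts as the cathode; ions are reduced there and produced at the dilute (0.00235 M) anode.
With n = 2, Ecell = −(0.0592/2)·log([dilute]/[conc]) = −(0.0592/2)·log(0.00235/0.0498) = +0.039 V.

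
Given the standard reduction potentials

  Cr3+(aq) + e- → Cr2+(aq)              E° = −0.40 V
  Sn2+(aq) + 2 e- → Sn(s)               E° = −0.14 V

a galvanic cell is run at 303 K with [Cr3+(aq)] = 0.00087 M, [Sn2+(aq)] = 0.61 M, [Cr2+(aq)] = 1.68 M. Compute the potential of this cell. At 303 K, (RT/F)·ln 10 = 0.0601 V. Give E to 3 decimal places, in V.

The Sn²⁺/Sn couple has the more positive E°, so it is the cathode; Cr³⁺/Cr²⁺ is the anode.
E°cell = −0.14 − (−0.40) = +0.26 V, with n = 2 electrons transferred.
For the overall reaction Sn2+(aq) + 2 Cr2+(aq) → Sn(s) + 2 Cr3+(aq), Q = [Cr3+(aq)]^2 / ([Sn2+(aq)]·[Cr2+(aq)]^2) = 4.4×10^−7, giving log Q = −6.357.
By the Nernst equation, E = +0.26 − (0.0601/2)·(−6.357) = +0.451 V.

+0.451 V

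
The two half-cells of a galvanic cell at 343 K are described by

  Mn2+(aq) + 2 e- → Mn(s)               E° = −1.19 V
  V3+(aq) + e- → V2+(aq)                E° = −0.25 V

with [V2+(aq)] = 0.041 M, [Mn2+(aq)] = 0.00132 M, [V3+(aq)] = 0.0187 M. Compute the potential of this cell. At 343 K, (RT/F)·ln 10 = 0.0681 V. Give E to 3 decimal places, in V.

+1.015 V

V³⁺/V²⁺ is reduced (cathode, E° = −0.25 V) and Mn²⁺/Mn is oxidized (anode).
The standard potential is −0.25 − (−1.19) = +0.94 V and the balanced reaction transfers n = 2 electrons.
For the overall reaction 2 V3+(aq) + Mn(s) → 2 V2+(aq) + Mn2+(aq), Q = ([V2+(aq)]^2·[Mn2+(aq)]) / [V3+(aq)]^2 = 0.00635, giving log Q = −2.198.
Applying E = E° − (RT ln10/nF)·log Q gives +0.94 − (0.0681/2)(−2.198) = +1.015 V.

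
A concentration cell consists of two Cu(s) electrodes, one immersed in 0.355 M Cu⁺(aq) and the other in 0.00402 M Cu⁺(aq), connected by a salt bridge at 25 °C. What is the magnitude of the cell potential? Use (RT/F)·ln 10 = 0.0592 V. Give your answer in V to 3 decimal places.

For a concentration cell E°cell = 0, since both electrodes use the same couple.
The compartment with the higher Cu⁺(aq) concentration (0.355 M) acts as the cathode; ions are reduced there and produced at the dilute (0.00402 M) anode.
With n = 1, Ecell = −(0.0592/1)·log([dilute]/[conc]) = −(0.0592/1)·log(0.00402/0.355) = +0.115 V.

0.115 V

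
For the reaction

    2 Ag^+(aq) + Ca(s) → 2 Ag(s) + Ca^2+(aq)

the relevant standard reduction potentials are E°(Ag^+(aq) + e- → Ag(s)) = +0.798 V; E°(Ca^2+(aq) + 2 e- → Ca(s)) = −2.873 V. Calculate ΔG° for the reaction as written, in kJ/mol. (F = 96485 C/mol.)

−708 kJ/mol

In the reaction as written Ag^+(aq) is reduced, so the Ag⁺/Ag couple is the cathode and Ca²⁺/Ca is the anode.
E°cell = +0.798 − (−2.873) = +3.671 V; balancing electrons gives n = 2.
ΔG° = −nFE°cell = −(2)(96485)(+3.671) J/mol = −708 kJ/mol.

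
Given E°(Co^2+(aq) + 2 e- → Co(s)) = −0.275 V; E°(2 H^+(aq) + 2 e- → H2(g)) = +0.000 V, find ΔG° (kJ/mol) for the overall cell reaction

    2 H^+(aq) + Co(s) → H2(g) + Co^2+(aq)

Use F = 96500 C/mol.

−53.1 kJ/mol

In the reaction as written H^+(aq) is reduced, so the 2H⁺/H₂ couple is the cathode and Co²⁺/Co is the anode.
E°cell = +0.000 − (−0.275) = +0.275 V; balancing electrons gives n = 2.
ΔG° = −nFE°cell = −(2)(96500)(+0.275) J/mol = −53.1 kJ/mol.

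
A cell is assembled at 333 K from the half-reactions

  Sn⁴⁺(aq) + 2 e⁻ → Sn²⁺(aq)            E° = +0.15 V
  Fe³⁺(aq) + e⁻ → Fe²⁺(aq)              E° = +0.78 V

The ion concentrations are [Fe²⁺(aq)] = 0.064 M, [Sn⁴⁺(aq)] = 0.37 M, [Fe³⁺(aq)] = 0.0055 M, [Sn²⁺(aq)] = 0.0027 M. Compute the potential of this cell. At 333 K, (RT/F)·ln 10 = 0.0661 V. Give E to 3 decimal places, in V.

The Fe³⁺/Fe²⁺ couple has the more positive E°, so it is the cathode; Sn⁴⁺/Sn²⁺ is the anode.
E°cell = +0.78 − (+0.15) = +0.63 V, with n = 2 electrons transferred.
The balanced reaction is 2 Fe³⁺(aq) + Sn²⁺(aq) → 2 Fe²⁺(aq) + Sn⁴⁺(aq), so Q = ([Fe²⁺(aq)]^2·[Sn⁴⁺(aq)]) / ([Fe³⁺(aq)]^2·[Sn²⁺(aq)]) = 1.86×10^4 and log Q = 4.268.
E = E° − (0.0661/n)·log Q = +0.63 − (0.0661/2)(4.268) = +0.489 V.

+0.489 V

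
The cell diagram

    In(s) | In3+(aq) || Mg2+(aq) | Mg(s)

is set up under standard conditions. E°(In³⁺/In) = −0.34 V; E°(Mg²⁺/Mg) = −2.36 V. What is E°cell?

−2.02 V

By convention the left-hand electrode in cell notation is the anode (oxidation) and the right-hand electrode is the cathode (reduction).
E°cell = E°(right) − E°(left) = −2.36 − (−0.34) = −2.02 V.
The negative sign shows that, as written, the cell would require an external voltage to drive the reaction.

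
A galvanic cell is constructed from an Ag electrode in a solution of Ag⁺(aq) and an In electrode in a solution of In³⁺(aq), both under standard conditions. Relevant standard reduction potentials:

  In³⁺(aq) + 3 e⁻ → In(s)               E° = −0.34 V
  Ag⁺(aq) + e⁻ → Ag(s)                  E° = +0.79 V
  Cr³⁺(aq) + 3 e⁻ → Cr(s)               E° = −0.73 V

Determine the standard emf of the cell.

+1.13 V

The Ag⁺/Ag couple has the higher E°, so Ag ion is reduced (cathode) and In is oxidized (anode).
E°cell = E°(cathode) − E°(anode) = +0.79 − (−0.34) = +1.13 V.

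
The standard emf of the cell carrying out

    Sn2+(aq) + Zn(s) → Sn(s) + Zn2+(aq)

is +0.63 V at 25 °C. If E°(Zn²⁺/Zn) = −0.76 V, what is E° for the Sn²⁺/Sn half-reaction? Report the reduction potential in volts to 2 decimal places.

−0.13 V

In the reaction as written the Sn²⁺/Sn couple is reduced (cathode) and Zn²⁺/Zn is oxidized (anode), so E°cell = E°(Sn²⁺/Sn) − E°(Zn²⁺/Zn).
E°(Sn²⁺/Sn) = E°cell + E°(anode) = +0.63 + (−0.76) = −0.13 V.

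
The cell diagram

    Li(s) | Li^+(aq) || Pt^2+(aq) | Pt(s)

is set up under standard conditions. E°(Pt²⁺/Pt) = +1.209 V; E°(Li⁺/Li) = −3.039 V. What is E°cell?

+4.248 V

By convention the left-hand electrode in cell notation is the anode (oxidation) and the right-hand electrode is the cathode (reduction).
E°cell = E°(right) − E°(left) = +1.209 − (−3.039) = +4.248 V.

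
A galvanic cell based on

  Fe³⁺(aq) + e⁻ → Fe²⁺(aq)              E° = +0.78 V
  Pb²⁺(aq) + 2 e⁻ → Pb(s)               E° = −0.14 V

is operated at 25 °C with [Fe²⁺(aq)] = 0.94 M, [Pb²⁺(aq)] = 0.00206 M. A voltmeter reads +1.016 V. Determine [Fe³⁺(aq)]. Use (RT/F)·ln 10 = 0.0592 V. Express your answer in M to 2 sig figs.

With Fe³⁺/Fe²⁺ at the cathode and Pb²⁺/Pb at the anode, E°cell = +0.78 − (−0.14) = +0.92 V (n = 2).
From the Nernst equation, log Q = n(E° − E)/0.0592 = 2·(+0.92 − (+1.016))/0.0592 = −3.243.
Balancing electrons gives 2 Fe³⁺(aq) + Pb(s) → 2 Fe²⁺(aq) + Pb²⁺(aq); thus Q = ([Fe²⁺(aq)]^2·[Pb²⁺(aq)]) / [Fe³⁺(aq)]^2.
Isolating [Fe³⁺(aq)] in Q = 10^{−3.243} yields log [Fe³⁺(aq)] = 0.252, i.e. 1.8 M.

1.8 M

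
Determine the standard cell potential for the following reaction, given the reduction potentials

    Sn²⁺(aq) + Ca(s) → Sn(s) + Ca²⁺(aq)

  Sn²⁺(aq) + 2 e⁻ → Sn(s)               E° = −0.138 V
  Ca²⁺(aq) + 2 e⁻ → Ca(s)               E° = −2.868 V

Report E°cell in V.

+2.730 V

In the reaction as written, Sn²⁺(aq) is reduced (cathode) and Ca²⁺(aq) is produced by oxidation at the anode.
E°cell = E°(cathode) − E°(anode) = −0.138 − (−2.868) = +2.730 V.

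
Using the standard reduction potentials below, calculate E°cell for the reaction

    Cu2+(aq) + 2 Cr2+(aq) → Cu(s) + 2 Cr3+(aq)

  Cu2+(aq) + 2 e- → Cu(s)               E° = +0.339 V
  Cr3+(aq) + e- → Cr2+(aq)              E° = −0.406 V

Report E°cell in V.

In the reaction as written, Cu2+(aq) is reduced (cathode) and Cr3+(aq) is produced by oxidation at the anode.
E°cell = E°(cathode) − E°(anode) = +0.339 − (−0.406) = +0.745 V.

+0.745 V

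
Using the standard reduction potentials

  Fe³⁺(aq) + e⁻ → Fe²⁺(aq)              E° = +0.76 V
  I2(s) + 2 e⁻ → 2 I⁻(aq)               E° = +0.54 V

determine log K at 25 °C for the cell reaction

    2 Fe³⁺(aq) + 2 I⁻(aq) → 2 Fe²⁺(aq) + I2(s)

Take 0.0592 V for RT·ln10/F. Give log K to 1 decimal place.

The Fe³⁺/Fe²⁺ couple is reduced (cathode); E°cell = +0.76 − (+0.54) = +0.22 V with n = 2.
At equilibrium E = 0, so log K = nE°cell / 0.0592 = (2)(+0.22) / 0.0592 = 7.4.

log K = 7.4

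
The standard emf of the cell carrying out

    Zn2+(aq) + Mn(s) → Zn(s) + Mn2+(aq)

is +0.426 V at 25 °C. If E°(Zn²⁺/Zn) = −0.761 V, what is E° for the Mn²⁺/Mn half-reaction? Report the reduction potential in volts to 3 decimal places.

In the reaction as written the Zn²⁺/Zn couple is reduced (cathode) and Mn²⁺/Mn is oxidized (anode), so E°cell = E°(Zn²⁺/Zn) − E°(Mn²⁺/Mn).
E°(Mn²⁺/Mn) = E°(cathode) − E°cell = −0.761 − (+0.426) = −1.187 V.

−1.187 V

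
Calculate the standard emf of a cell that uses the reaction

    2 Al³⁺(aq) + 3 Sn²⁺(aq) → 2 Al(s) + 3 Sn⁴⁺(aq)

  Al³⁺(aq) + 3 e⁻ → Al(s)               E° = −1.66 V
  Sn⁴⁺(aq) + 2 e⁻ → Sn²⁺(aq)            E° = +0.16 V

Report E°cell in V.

−1.82 V

Al³⁺(aq) gains electrons, so the Al³⁺/Al couple is the cathode; the Sn⁴⁺/Sn²⁺ couple is the anode.
E°cell = E°(cathode) − E°(anode) = −1.66 − (+0.16) = −1.82 V.
The negative E°cell means the reaction is non-spontaneous in the direction written.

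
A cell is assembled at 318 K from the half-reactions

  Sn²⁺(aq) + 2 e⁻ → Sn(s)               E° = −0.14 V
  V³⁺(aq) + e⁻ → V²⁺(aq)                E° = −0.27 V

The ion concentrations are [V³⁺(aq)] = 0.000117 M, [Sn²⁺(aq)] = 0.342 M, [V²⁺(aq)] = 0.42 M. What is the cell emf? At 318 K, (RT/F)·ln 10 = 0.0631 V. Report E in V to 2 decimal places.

+0.34 V

Sn²⁺/Sn is reduced (cathode, E° = −0.14 V) and V³⁺/V²⁺ is oxidized (anode).
E°cell = E°cat − E°an = −0.14 − (−0.27) = +0.13 V; n = 2.
Balancing gives Sn²⁺(aq) + 2 V²⁺(aq) → Sn(s) + 2 V³⁺(aq); hence Q = [V³⁺(aq)]^2 / ([Sn²⁺(aq)]·[V²⁺(aq)]^2) = 2.27×10^−7 (log Q = −6.644).
By the Nernst equation, E = +0.13 − (0.0631/2)·(−6.644) = +0.34 V.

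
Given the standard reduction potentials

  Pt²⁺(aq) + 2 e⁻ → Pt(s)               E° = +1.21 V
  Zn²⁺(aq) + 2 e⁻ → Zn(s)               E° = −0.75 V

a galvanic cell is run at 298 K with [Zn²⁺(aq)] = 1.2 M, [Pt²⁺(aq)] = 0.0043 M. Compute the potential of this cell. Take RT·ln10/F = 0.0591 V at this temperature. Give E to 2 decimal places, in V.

+1.89 V

Pt²⁺/Pt is reduced (cathode, E° = +1.21 V) and Zn²⁺/Zn is oxidized (anode).
E°cell = +1.21 − (−0.75) = +1.96 V, with n = 2 electrons transferred.
For the overall reaction Pt²⁺(aq) + Zn(s) → Pt(s) + Zn²⁺(aq), Q = [Zn²⁺(aq)] / [Pt²⁺(aq)] = 279, giving log Q = 2.446.
Applying E = E° − (RT ln10/nF)·log Q gives +1.96 − (0.0591/2)(2.446) = +1.89 V.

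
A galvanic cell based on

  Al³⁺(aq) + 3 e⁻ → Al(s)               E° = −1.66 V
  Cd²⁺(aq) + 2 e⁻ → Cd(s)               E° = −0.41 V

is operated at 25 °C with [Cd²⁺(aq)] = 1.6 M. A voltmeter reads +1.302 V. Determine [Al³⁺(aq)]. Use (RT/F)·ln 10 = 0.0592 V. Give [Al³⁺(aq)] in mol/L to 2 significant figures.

Cd²⁺/Cd is the cathode (higher E°); E°cell = −0.41 − (−1.66) = +1.25 V with n = 6.
From the Nernst equation, log Q = n(E° − E)/0.0592 = 6·(+1.25 − (+1.302))/0.0592 = −5.270.
For 3 Cd²⁺(aq) + 2 Al(s) → 3 Cd(s) + 2 Al³⁺(aq), the reaction quotient is Q = [Al³⁺(aq)]^2 / [Cd²⁺(aq)]^3.
Isolating [Al³⁺(aq)] in Q = 10^{−5.270} yields log [Al³⁺(aq)] = −2.329, i.e. 0.0047 M.

0.0047 M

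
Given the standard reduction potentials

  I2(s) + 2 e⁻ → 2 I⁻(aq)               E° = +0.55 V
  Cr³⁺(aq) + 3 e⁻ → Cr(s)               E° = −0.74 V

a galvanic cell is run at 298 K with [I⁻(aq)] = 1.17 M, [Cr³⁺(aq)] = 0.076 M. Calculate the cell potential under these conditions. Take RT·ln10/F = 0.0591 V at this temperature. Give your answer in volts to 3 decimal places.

The I₂/I⁻ couple has the more positive E°, so it is the cathode; Cr³⁺/Cr is the anode.
The standard potential is +0.55 − (−0.74) = +1.29 V and the balanced reaction transfers n = 6 electrons.
The balanced reaction is 3 I2(s) + 2 Cr(s) → 6 I⁻(aq) + 2 Cr³⁺(aq), so Q = [I⁻(aq)]^6·[Cr³⁺(aq)]^2 = 0.0148 and log Q = −1.829.
By the Nernst equation, E = +1.29 − (0.0591/6)·(−1.829) = +1.308 V.

+1.308 V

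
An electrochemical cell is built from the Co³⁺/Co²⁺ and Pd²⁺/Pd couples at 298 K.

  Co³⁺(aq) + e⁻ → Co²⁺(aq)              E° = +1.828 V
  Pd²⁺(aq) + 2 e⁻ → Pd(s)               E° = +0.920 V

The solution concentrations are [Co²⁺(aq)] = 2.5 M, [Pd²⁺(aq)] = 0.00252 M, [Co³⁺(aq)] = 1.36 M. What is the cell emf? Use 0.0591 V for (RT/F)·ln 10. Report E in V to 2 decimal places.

Since E°(Co³⁺/Co²⁺) > E°(Pd²⁺/Pd), Co³⁺/Co²⁺ serves as the cathode.
The standard potential is +1.828 − (+0.920) = +0.908 V and the balanced reaction transfers n = 2 electrons.
Balancing gives 2 Co³⁺(aq) + Pd(s) → 2 Co²⁺(aq) + Pd²⁺(aq); hence Q = ([Co²⁺(aq)]^2·[Pd²⁺(aq)]) / [Co³⁺(aq)]^2 = 0.00852 (log Q = −2.070).
Applying E = E° − (RT ln10/nF)·log Q gives +0.908 − (0.0591/2)(−2.070) = +0.97 V.

+0.97 V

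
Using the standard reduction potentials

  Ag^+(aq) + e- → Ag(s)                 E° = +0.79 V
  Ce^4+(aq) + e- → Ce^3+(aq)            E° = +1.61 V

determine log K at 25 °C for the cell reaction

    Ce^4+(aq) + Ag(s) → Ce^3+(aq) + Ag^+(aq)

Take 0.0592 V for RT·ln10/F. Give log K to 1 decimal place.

log K = 13.9

The Ce⁴⁺/Ce³⁺ couple is reduced (cathode); E°cell = +1.61 − (+0.79) = +0.82 V with n = 1.
At equilibrium E = 0, so log K = nE°cell / 0.0592 = (1)(+0.82) / 0.0592 = 13.9.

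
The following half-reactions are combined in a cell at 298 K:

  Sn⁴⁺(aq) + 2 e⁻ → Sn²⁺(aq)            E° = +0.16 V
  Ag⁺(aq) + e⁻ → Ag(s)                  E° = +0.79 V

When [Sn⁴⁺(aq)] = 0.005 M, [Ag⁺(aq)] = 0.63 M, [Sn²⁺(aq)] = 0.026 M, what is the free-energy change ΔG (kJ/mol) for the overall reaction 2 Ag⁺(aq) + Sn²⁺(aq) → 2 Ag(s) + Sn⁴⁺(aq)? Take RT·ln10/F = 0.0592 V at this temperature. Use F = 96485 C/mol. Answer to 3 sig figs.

−123 kJ/mol

The standard cell potential is +0.79 − (+0.16) = +0.63 V, with n = 2 electrons in the balanced equation.
Here Q = [Sn⁴⁺(aq)] / ([Ag⁺(aq)]^2·[Sn²⁺(aq)]) = 0.485 (log Q = −0.315), giving E = +0.63 − (0.0592/2)·(−0.315) = +0.6393 V.
Finally ΔG = −nFE = −(2)(96485 C/mol)(+0.6393 V) = −123 kJ/mol.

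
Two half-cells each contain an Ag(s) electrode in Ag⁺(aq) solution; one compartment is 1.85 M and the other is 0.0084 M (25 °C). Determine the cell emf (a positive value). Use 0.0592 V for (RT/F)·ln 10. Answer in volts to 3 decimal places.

For a concentration cell E°cell = 0, since both electrodes use the same couple.
The compartment with the higher Ag⁺(aq) concentration (1.85 M) acts as the cathode; ions are reduced there and produced at the dilute (0.0084 M) anode.
With n = 1, Ecell = −(0.0592/1)·log([dilute]/[conc]) = −(0.0592/1)·log(0.0084/1.85) = +0.139 V.

0.139 V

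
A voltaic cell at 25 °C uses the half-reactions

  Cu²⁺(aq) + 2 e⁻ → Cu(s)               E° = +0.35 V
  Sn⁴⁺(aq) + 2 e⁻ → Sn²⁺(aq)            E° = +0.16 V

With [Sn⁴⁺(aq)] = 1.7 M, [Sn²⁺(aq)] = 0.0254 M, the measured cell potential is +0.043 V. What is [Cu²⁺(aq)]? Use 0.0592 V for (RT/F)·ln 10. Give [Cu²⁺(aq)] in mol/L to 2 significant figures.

0.00072 M

The Cu²⁺/Cu couple has the larger reduction potential, so it is the cathode: E°cell = +0.35 − (+0.16) = +0.19 V and n = 2.
Rearranging E = E° − (0.0592/n)·log Q gives log Q = 2(+0.19 − (+0.043))/0.0592 = 4.966.
The balanced reaction is Cu²⁺(aq) + Sn²⁺(aq) → Cu(s) + Sn⁴⁺(aq), so Q = [Sn⁴⁺(aq)] / ([Cu²⁺(aq)]·[Sn²⁺(aq)]).
Substituting the known concentrations and solving, log [Cu²⁺(aq)] = −3.140 and [Cu²⁺(aq)] = 0.00072 M.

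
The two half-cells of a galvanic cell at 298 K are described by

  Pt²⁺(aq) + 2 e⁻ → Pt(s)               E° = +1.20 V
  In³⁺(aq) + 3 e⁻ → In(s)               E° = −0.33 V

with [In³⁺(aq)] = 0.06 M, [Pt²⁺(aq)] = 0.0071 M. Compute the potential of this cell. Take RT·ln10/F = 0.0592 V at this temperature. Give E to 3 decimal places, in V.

Pt²⁺/Pt is reduced (cathode, E° = +1.20 V) and In³⁺/In is oxidized (anode).
E°cell = +1.20 − (−0.33) = +1.53 V, with n = 6 electrons transferred.
For the overall reaction 3 Pt²⁺(aq) + 2 In(s) → 3 Pt(s) + 2 In³⁺(aq), Q = [In³⁺(aq)]^2 / [Pt²⁺(aq)]^3 = 1.01×10^4, giving log Q = 4.003.
By the Nernst equation, E = +1.53 − (0.0592/6)·(4.003) = +1.491 V.

+1.491 V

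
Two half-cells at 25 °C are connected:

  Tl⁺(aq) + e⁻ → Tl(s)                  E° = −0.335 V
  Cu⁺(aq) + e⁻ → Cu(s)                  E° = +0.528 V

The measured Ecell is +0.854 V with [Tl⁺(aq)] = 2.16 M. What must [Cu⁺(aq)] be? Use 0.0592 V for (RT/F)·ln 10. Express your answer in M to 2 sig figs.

With Cu⁺/Cu at the cathode and Tl⁺/Tl at the anode, E°cell = +0.528 − (−0.335) = +0.863 V (n = 1).
Rearranging E = E° − (0.0592/n)·log Q gives log Q = 1(+0.863 − (+0.854))/0.0592 = 0.152.
For Cu⁺(aq) + Tl(s) → Cu(s) + Tl⁺(aq), the reaction quotient is Q = [Tl⁺(aq)] / [Cu⁺(aq)].
Isolating [Cu⁺(aq)] in Q = 10^{0.152} yields log [Cu⁺(aq)] = 0.182, i.e. 1.5 M.

1.5 M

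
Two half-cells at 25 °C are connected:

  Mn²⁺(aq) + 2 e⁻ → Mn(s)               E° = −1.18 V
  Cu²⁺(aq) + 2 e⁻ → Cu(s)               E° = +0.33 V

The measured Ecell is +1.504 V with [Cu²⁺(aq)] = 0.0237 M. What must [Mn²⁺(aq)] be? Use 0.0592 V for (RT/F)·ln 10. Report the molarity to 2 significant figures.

0.038 M

With Cu²⁺/Cu at the cathode and Mn²⁺/Mn at the anode, E°cell = +0.33 − (−1.18) = +1.51 V (n = 2).
From the Nernst equation, log Q = n(E° − E)/0.0592 = 2·(+1.51 − (+1.504))/0.0592 = 0.203.
Balancing electrons gives Cu²⁺(aq) + Mn(s) → Cu(s) + Mn²⁺(aq); thus Q = [Mn²⁺(aq)] / [Cu²⁺(aq)].
Substituting the known concentrations and solving, log [Mn²⁺(aq)] = −1.422 and [Mn²⁺(aq)] = 0.038 M.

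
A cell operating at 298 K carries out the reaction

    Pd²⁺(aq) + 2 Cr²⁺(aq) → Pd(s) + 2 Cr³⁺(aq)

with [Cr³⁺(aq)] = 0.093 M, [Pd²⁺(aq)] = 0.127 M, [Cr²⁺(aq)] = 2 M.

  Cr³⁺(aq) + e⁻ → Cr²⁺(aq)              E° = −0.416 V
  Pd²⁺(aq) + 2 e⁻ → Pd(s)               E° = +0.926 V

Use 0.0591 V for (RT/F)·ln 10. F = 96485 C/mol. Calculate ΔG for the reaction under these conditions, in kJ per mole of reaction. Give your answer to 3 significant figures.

With Pd²⁺/Pd reduced at the cathode, E°cell = +0.926 − (−0.416) = +1.342 V and n = 2.
The reaction quotient is [Cr³⁺(aq)]^2 / ([Pd²⁺(aq)]·[Cr²⁺(aq)]^2) = 0.017; by Nernst, E = +1.342 − (0.0591/2)(−1.769) = +1.3943 V.
Finally ΔG = −nFE = −(2)(96485 C/mol)(+1.3943 V) = −269 kJ/mol.

−269 kJ/mol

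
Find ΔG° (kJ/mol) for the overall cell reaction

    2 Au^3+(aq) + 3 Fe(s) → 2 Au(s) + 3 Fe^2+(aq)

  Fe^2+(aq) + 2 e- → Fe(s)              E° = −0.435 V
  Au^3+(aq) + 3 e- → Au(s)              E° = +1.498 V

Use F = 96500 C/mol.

−1119 kJ/mol

In the reaction as written Au^3+(aq) is reduced, so the Au³⁺/Au couple is the cathode and Fe²⁺/Fe is the anode.
E°cell = +1.498 − (−0.435) = +1.933 V; balancing electrons gives n = 6.
ΔG° = −nFE°cell = −(6)(96500)(+1.933) J/mol = −1119 kJ/mol.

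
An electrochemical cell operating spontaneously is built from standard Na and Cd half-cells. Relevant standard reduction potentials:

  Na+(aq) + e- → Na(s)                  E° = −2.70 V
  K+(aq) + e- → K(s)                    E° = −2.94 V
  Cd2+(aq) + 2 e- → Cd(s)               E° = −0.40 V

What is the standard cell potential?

+2.30 V

Of the two couples in this cell, the one with the more positive reduction potential is reduced at the cathode: here that is Cd²⁺/Cd (−0.40 V); Na⁺/Na (−2.70 V) is the anode.
E°cell = E°(cathode) − E°(anode) = −0.40 − (−2.70) = +2.30 V.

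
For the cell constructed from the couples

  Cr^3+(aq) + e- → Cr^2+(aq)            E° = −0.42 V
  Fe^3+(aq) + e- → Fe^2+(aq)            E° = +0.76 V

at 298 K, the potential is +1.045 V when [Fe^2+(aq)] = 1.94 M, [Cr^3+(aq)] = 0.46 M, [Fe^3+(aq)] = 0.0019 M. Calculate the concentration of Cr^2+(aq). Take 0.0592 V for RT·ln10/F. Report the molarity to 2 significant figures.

The Fe³⁺/Fe²⁺ couple has the larger reduction potential, so it is the cathode: E°cell = +0.76 − (−0.42) = +1.18 V and n = 1.
Since E = E° − (0.0592/n)·log Q, log Q = n(E° − E)/0.0592 = 2.280.
The balanced reaction is Fe^3+(aq) + Cr^2+(aq) → Fe^2+(aq) + Cr^3+(aq), so Q = ([Fe^2+(aq)]·[Cr^3+(aq)]) / ([Fe^3+(aq)]·[Cr^2+(aq)]).
Solving for the unknown gives log [Cr^2+(aq)] = 0.392, so [Cr^2+(aq)] ≈ 2.5 M.

2.5 M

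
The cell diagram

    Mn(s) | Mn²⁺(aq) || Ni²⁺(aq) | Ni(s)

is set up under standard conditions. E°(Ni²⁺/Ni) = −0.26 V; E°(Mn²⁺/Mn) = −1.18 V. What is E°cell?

By convention the left-hand electrode in cell notation is the anode (oxidation) and the right-hand electrode is the cathode (reduction).
E°cell = E°(right) − E°(left) = −0.26 − (−1.18) = +0.92 V.

+0.92 V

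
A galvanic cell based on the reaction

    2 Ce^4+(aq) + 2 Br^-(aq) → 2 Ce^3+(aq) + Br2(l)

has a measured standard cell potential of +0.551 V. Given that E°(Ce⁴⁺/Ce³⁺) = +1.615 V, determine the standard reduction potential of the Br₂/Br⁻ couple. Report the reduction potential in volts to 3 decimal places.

In the reaction as written the Ce⁴⁺/Ce³⁺ couple is reduced (cathode) and Br₂/Br⁻ is oxidized (anode), so E°cell = E°(Ce⁴⁺/Ce³⁺) − E°(Br₂/Br⁻).
E°(Br₂/Br⁻) = E°(cathode) − E°cell = +1.615 − (+0.551) = +1.064 V.

+1.064 V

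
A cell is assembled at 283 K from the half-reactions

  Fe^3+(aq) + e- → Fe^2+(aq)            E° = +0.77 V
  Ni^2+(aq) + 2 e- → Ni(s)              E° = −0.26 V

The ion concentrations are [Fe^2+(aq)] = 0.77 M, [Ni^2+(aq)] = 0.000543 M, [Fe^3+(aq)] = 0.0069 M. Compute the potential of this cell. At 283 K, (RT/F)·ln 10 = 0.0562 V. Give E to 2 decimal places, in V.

+1.01 V

Since E°(Fe³⁺/Fe²⁺) > E°(Ni²⁺/Ni), Fe³⁺/Fe²⁺ serves as the cathode.
E°cell = E°cat − E°an = +0.77 − (−0.26) = +1.03 V; n = 2.
For the overall reaction 2 Fe^3+(aq) + Ni(s) → 2 Fe^2+(aq) + Ni^2+(aq), Q = ([Fe^2+(aq)]^2·[Ni^2+(aq)]) / [Fe^3+(aq)]^2 = 6.76, giving log Q = 0.830.
Applying E = E° − (RT ln10/nF)·log Q gives +1.03 − (0.0562/2)(0.830) = +1.01 V.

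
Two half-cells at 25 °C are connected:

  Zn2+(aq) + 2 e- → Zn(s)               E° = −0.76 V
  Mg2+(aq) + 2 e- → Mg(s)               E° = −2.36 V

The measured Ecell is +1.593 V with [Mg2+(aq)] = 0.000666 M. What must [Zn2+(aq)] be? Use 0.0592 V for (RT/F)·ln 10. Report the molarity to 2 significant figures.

0.00039 M

With Zn²⁺/Zn at the cathode and Mg²⁺/Mg at the anode, E°cell = −0.76 − (−2.36) = +1.60 V (n = 2).
Rearranging E = E° − (0.0592/n)·log Q gives log Q = 2(+1.60 − (+1.593))/0.0592 = 0.236.
For Zn2+(aq) + Mg(s) → Zn(s) + Mg2+(aq), the reaction quotient is Q = [Mg2+(aq)] / [Zn2+(aq)].
Solving for the unknown gives log [Zn2+(aq)] = −3.413, so [Zn2+(aq)] ≈ 0.00039 M.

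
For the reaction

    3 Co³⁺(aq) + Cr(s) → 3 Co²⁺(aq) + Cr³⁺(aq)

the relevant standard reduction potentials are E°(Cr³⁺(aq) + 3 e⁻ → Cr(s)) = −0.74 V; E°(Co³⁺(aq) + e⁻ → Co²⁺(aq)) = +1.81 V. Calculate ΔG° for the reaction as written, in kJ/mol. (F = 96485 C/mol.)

−738 kJ/mol

In the reaction as written Co³⁺(aq) is reduced, so the Co³⁺/Co²⁺ couple is the cathode and Cr³⁺/Cr is the anode.
E°cell = +1.81 − (−0.74) = +2.55 V; balancing electrons gives n = 3.
ΔG° = −nFE°cell = −(3)(96485)(+2.55) J/mol = −738 kJ/mol.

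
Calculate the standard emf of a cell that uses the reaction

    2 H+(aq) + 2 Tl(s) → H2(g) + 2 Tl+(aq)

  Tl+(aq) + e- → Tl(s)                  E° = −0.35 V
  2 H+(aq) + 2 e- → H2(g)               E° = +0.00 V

+0.35 V

In the reaction as written, H+(aq) is reduced (cathode) and Tl+(aq) is produced by oxidation at the anode.
E°cell = E°(cathode) − E°(anode) = +0.00 − (−0.35) = +0.35 V.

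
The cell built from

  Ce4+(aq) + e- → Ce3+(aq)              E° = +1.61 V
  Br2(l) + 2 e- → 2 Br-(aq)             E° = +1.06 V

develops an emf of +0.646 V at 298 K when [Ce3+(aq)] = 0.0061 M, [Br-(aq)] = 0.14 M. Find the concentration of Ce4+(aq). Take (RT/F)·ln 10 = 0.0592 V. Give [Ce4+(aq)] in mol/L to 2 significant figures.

The Ce⁴⁺/Ce³⁺ couple has the larger reduction potential, so it is the cathode: E°cell = +1.61 − (+1.06) = +0.55 V and n = 2.
From the Nernst equation, log Q = n(E° − E)/0.0592 = 2·(+0.55 − (+0.646))/0.0592 = −3.243.
Balancing electrons gives 2 Ce4+(aq) + 2 Br-(aq) → 2 Ce3+(aq) + Br2(l); thus Q = [Ce3+(aq)]^2 / ([Ce4+(aq)]^2·[Br-(aq)]^2).
Isolating [Ce4+(aq)] in Q = 10^{−3.243} yields log [Ce4+(aq)] = 0.261, i.e. 1.8 M.

1.8 M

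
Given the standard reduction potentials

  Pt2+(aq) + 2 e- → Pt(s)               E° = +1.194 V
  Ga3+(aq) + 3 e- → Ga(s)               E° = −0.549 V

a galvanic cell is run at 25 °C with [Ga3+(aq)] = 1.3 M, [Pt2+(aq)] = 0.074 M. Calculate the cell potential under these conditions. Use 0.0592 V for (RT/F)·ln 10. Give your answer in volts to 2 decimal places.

Pt²⁺/Pt is reduced (cathode, E° = +1.194 V) and Ga³⁺/Ga is oxidized (anode).
E°cell = E°cat − E°an = +1.194 − (−0.549) = +1.743 V; n = 6.
For the overall reaction 3 Pt2+(aq) + 2 Ga(s) → 3 Pt(s) + 2 Ga3+(aq), Q = [Ga3+(aq)]^2 / [Pt2+(aq)]^3 = 4.17×10^3, giving log Q = 3.620.
Applying E = E° − (RT ln10/nF)·log Q gives +1.743 − (0.0592/6)(3.620) = +1.71 V.

+1.71 V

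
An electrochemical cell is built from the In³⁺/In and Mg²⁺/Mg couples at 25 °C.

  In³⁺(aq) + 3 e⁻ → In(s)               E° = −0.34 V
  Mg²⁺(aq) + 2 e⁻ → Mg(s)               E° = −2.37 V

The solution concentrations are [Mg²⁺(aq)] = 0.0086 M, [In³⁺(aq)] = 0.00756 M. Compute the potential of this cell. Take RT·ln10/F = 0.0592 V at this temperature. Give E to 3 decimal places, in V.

+2.049 V

Since E°(In³⁺/In) > E°(Mg²⁺/Mg), In³⁺/In serves as the cathode.
E°cell = −0.34 − (−2.37) = +2.03 V, with n = 6 electrons transferred.
The balanced reaction is 2 In³⁺(aq) + 3 Mg(s) → 2 In(s) + 3 Mg²⁺(aq), so Q = [Mg²⁺(aq)]^3 / [In³⁺(aq)]^2 = 0.0111 and log Q = −1.954.
By the Nernst equation, E = +2.03 − (0.0592/6)·(−1.954) = +2.049 V.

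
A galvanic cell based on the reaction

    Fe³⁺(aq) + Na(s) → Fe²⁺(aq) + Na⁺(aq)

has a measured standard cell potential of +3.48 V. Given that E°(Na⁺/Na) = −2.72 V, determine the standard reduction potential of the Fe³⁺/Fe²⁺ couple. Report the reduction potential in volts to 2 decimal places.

In the reaction as written the Fe³⁺/Fe²⁺ couple is reduced (cathode) and Na⁺/Na is oxidized (anode), so E°cell = E°(Fe³⁺/Fe²⁺) − E°(Na⁺/Na).
E°(Fe³⁺/Fe²⁺) = E°cell + E°(anode) = +3.48 + (−2.72) = +0.76 V.

+0.76 V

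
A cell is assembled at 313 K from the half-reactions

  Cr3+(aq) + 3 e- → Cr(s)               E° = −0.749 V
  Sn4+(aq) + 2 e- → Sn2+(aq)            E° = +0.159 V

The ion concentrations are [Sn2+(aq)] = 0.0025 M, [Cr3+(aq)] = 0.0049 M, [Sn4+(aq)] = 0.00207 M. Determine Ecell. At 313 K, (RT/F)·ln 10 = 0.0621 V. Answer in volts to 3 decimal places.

Sn⁴⁺/Sn²⁺ is reduced (cathode, E° = +0.159 V) and Cr³⁺/Cr is oxidized (anode).
E°cell = +0.159 − (−0.749) = +0.908 V, with n = 6 electrons transferred.
Balancing gives 3 Sn4+(aq) + 2 Cr(s) → 3 Sn2+(aq) + 2 Cr3+(aq); hence Q = ([Sn2+(aq)]^3·[Cr3+(aq)]^2) / [Sn4+(aq)]^3 = 4.23×10^−5 (log Q = −4.374).
Applying E = E° − (RT ln10/nF)·log Q gives +0.908 − (0.0621/6)(−4.374) = +0.953 V.

+0.953 V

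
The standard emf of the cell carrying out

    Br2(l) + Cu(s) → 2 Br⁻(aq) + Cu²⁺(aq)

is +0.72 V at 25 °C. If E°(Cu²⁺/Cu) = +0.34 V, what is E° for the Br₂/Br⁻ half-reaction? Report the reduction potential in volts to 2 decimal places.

In the reaction as written the Br₂/Br⁻ couple is reduced (cathode) and Cu²⁺/Cu is oxidized (anode), so E°cell = E°(Br₂/Br⁻) − E°(Cu²⁺/Cu).
E°(Br₂/Br⁻) = E°cell + E°(anode) = +0.72 + (+0.34) = +1.06 V.

+1.06 V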